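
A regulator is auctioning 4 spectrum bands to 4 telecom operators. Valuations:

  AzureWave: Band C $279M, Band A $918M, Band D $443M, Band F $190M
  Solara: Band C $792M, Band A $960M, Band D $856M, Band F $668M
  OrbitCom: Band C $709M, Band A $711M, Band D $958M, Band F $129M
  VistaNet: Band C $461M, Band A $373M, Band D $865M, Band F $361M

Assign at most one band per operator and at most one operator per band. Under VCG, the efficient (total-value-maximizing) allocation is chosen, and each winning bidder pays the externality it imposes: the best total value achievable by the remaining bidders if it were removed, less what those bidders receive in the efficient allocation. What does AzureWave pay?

AzureWave pays $292M.

Efficient allocation: AzureWave→Band A ($918M), Solara→Band F ($668M), OrbitCom→Band C ($709M), VistaNet→Band D ($865M); total welfare W = $3160M.
AzureWave receives Band A at value $918M, so the others get W − 918 = $2242M.
Without AzureWave: best allocation of the remaining 3 bidders over all 4 bands is Solara→Band A ($960M), OrbitCom→Band C ($709M), VistaNet→Band D ($865M), total $2534M.
VCG payment = (others' best without AzureWave) − (others' welfare with AzureWave) = 2534 − 2242 = $292M.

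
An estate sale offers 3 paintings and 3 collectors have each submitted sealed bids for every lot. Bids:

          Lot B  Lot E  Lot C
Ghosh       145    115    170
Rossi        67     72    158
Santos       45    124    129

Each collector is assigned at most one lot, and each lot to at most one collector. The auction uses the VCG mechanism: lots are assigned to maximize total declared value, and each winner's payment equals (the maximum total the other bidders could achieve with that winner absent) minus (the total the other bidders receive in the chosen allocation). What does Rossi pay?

Rossi pays $25.

Efficient allocation: Ghosh→Lot B ($145), Rossi→Lot C ($158), Santos→Lot E ($124); total welfare W = $427.
Rossi receives Lot C at value $158, so the others get W − 158 = $269.
Without Rossi: best allocation of the remaining 2 bidders over all 3 lots is Ghosh→Lot C ($170), Santos→Lot E ($124), total $294.
VCG payment = (others' best without Rossi) − (others' welfare with Rossi) = 294 − 269 = $25.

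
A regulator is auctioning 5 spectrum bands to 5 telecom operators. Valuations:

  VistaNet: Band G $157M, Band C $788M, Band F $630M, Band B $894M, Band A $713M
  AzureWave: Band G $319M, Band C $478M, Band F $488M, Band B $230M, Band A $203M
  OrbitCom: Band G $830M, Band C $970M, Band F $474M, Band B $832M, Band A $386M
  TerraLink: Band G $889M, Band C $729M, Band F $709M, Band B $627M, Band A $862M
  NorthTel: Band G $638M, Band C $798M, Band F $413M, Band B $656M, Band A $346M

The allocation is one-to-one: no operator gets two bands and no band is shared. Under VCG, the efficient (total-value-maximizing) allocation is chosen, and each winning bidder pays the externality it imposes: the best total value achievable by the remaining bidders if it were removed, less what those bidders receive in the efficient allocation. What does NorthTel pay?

Efficient allocation: VistaNet→Band B ($894M), AzureWave→Band F ($488M), OrbitCom→Band G ($830M), TerraLink→Band A ($862M), NorthTel→Band C ($798M); total welfare W = $3872M.
NorthTel receives Band C at value $798M, so the others get W − 798 = $3074M.
Without NorthTel: best allocation of the remaining 4 bidders over all 5 bands is VistaNet→Band B ($894M), AzureWave→Band F ($488M), OrbitCom→Band C ($970M), TerraLink→Band G ($889M), total $3241M.
VCG payment = (others' best without NorthTel) − (others' welfare with NorthTel) = 3241 − 3074 = $167M.

NorthTel pays $167M.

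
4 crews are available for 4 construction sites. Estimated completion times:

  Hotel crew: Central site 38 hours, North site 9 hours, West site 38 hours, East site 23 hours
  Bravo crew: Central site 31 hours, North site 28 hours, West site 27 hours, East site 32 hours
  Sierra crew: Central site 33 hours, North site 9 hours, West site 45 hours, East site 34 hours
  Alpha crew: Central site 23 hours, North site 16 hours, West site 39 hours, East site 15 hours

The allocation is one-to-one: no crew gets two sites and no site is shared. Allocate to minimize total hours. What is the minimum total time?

Optimal: Hotel crew→East site (23 hours), Bravo crew→West site (27 hours), Sierra crew→North site (9 hours), Alpha crew→Central site (23 hours) — total 23+27+9+23 = 82 hours.
Min-entry greedy (repeatedly take the single cheapest remaining cell) gives 84 hours, worse by 2.
Next-best assignment: Hotel crew→North site, Bravo crew→West site, Sierra crew→Central site, Alpha crew→East site = 84 hours.
Every other assignment is strictly worse.

Minimum total: 82 hours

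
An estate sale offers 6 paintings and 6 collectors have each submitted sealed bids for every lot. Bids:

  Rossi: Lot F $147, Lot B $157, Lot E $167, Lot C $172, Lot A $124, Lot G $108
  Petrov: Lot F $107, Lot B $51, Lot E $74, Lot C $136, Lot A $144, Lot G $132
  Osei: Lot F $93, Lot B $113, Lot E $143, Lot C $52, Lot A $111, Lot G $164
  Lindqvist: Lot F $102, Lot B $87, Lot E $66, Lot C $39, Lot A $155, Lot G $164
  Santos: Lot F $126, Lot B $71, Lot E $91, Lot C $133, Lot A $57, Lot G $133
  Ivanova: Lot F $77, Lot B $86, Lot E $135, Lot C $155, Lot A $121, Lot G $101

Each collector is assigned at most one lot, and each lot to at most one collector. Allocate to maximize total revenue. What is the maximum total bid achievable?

Optimal: Rossi→Lot B ($157), Petrov→Lot A ($144), Osei→Lot E ($143), Lindqvist→Lot G ($164), Santos→Lot F ($126), Ivanova→Lot C ($155) — total 157+144+143+164+126+155 = $889.
No other one-to-one assignment exceeds $889.

Max total: $889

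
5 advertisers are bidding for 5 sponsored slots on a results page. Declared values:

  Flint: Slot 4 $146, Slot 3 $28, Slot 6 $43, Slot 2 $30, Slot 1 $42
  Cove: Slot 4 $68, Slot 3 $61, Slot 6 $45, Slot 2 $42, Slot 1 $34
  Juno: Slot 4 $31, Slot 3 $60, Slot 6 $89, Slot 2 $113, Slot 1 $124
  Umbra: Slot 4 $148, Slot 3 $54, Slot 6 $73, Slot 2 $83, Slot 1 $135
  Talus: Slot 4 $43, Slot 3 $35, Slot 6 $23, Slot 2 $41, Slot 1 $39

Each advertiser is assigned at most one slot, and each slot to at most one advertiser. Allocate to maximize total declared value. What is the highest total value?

Max total: $478

Optimal: Flint→Slot 4 ($146), Cove→Slot 3 ($61), Juno→Slot 2 ($113), Umbra→Slot 1 ($135), Talus→Slot 6 ($23) — total 146+61+113+135+23 = $478.
Max-entry greedy (repeatedly take the single best remaining cell) gives $417, worse by 61.
Swapping Juno↔Flint (Juno→Slot 4 $31, Flint→Slot 2 $30) loses 198.
Every other assignment is strictly worse.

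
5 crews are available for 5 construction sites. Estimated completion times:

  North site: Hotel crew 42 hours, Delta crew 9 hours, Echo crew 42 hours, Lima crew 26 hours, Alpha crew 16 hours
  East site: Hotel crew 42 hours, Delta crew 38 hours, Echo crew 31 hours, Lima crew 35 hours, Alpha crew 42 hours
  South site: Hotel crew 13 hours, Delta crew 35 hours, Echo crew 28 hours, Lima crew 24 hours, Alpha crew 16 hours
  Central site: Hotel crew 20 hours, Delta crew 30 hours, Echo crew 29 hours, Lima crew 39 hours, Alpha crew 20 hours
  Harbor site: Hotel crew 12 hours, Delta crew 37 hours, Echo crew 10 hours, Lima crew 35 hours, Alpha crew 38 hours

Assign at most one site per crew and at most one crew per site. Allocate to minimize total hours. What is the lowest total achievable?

Minimum total: 87 hours

Optimal: Hotel crew→South site (13 hours), Delta crew→North site (9 hours), Echo crew→Harbor site (10 hours), Lima crew→East site (35 hours), Alpha crew→Central site (20 hours) — total 13+9+10+35+20 = 87 hours.
Row-greedy (each crew in turn takes its cheapest remaining site) gives 104 hours, worse by 17.
Next-best assignment: Hotel crew→Central site, Delta crew→North site, Echo crew→Harbor site, Lima crew→East site, Alpha crew→South site = 90 hours.
Swapping Lima crew↔Hotel crew (Lima crew→South site 24 hours, Hotel crew→East site 42 hours) adds 18.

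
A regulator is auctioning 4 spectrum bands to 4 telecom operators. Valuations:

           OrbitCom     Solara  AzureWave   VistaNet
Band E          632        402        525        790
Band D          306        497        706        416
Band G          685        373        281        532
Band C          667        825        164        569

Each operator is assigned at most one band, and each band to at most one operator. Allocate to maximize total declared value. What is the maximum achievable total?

Max total: $3006M

This is a one-to-one assignment (maximum-weight bipartite matching).
Optimal: OrbitCom→Band G ($685M), Solara→Band C ($825M), AzureWave→Band D ($706M), VistaNet→Band E ($790M) — total 685+825+706+790 = $3006M.
No other one-to-one assignment exceeds $3006M.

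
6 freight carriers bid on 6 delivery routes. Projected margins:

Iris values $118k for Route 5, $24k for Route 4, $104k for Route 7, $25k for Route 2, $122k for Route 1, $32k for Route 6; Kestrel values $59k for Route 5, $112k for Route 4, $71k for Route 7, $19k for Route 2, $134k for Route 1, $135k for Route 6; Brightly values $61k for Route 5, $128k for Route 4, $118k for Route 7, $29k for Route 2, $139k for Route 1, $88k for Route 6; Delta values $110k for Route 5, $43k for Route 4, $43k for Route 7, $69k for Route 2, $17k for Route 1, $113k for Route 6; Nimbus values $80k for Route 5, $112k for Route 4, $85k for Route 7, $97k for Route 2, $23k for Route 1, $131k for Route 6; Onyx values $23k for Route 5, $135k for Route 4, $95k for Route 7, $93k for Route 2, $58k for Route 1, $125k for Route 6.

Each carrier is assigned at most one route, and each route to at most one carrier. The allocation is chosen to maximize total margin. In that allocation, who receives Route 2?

Optimal: Iris→Route 7 ($104k), Kestrel→Route 6 ($135k), Brightly→Route 1 ($139k), Delta→Route 5 ($110k), Nimbus→Route 2 ($97k), Onyx→Route 4 ($135k) — total 104+135+139+110+97+135 = $720k.
Max-entry greedy (repeatedly take the single best remaining cell) gives $667k, worse by 53.
Swapping Nimbus↔Onyx (Nimbus→Route 4 $112k, Onyx→Route 2 $93k) loses 27.
Nimbus's own top route is Route 6 ($131k), but forcing Nimbus→Route 6 and reassigning the rest optimally gives only $705k — worse by 15.

Nimbus receives Route 2.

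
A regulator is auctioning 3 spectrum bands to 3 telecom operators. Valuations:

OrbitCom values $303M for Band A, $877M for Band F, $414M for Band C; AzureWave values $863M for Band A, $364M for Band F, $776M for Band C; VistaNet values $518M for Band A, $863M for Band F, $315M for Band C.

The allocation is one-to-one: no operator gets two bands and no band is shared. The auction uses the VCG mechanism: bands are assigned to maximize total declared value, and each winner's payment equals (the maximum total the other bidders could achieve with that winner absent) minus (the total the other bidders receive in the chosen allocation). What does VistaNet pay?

VistaNet pays $87M.

Efficient allocation: OrbitCom→Band F ($877M), AzureWave→Band C ($776M), VistaNet→Band A ($518M); total welfare W = $2171M.
VistaNet receives Band A at value $518M, so the others get W − 518 = $1653M.
Without VistaNet: best allocation of the remaining 2 bidders over all 3 bands is OrbitCom→Band F ($877M), AzureWave→Band A ($863M), total $1740M.
VCG payment = (others' best without VistaNet) − (others' welfare with VistaNet) = 1740 − 1653 = $87M.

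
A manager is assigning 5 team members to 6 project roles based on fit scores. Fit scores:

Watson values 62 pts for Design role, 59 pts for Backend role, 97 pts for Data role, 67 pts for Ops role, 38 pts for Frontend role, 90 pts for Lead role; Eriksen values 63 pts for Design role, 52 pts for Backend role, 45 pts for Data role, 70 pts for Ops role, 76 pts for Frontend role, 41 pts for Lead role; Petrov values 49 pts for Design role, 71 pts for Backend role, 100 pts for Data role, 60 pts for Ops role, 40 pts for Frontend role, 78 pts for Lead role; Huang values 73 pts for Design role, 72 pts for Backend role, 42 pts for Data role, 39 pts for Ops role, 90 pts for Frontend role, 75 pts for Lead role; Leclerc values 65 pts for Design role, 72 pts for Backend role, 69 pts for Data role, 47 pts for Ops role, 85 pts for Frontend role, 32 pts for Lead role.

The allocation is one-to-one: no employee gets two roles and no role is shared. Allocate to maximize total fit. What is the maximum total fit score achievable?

Maximum total: 422 pts

Optimal: Watson→Lead role (90 pts), Eriksen→Ops role (70 pts), Petrov→Data role (100 pts), Huang→Frontend role (90 pts), Leclerc→Backend role (72 pts) — total 90+70+100+90+72 = 422 pts.
Row-greedy (each employee in turn takes its best remaining role) gives 396 pts, worse by 26.
Next-best assignment: Watson→Lead role, Eriksen→Ops role, Petrov→Data role, Huang→Design role, Leclerc→Frontend role = 418 pts.
Swapping Huang↔Leclerc (Huang→Backend role 72 pts, Leclerc→Frontend role 85 pts) loses 5.
Every other assignment is strictly worse.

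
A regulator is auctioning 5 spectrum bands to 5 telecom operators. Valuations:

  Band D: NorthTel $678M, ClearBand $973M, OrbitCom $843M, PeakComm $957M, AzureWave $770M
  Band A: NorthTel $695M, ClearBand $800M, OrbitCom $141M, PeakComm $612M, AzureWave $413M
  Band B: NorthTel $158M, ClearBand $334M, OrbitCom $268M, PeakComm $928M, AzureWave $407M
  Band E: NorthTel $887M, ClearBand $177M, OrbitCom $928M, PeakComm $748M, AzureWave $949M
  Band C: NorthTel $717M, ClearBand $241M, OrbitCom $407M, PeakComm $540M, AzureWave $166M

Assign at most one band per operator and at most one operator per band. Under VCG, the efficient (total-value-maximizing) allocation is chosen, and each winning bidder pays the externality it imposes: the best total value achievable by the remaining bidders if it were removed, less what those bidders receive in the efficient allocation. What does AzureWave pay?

Efficient allocation: NorthTel→Band C ($717M), ClearBand→Band A ($800M), OrbitCom→Band D ($843M), PeakComm→Band B ($928M), AzureWave→Band E ($949M); total welfare W = $4237M.
AzureWave receives Band E at value $949M, so the others get W − 949 = $3288M.
Without AzureWave: best allocation of the remaining 4 bidders over all 5 bands is NorthTel→Band C ($717M), ClearBand→Band D ($973M), OrbitCom→Band E ($928M), PeakComm→Band B ($928M), total $3546M.
VCG payment = (others' best without AzureWave) − (others' welfare with AzureWave) = 3546 − 3288 = $258M.

AzureWave pays $258M.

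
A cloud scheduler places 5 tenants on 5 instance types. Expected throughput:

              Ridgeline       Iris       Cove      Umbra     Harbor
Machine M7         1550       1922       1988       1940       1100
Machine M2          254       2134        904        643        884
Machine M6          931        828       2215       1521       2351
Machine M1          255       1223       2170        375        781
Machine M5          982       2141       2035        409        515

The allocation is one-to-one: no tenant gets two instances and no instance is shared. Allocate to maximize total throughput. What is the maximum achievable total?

Maximum total: 9577 ops/s

Optimal: Ridgeline→Machine M5 (982 ops/s), Iris→Machine M2 (2134 ops/s), Cove→Machine M1 (2170 ops/s), Umbra→Machine M7 (1940 ops/s), Harbor→Machine M6 (2351 ops/s) — total 982+2134+2170+1940+2351 = 9577 ops/s.
Row-greedy (each tenant in turn takes its best remaining instance) gives 7330 ops/s, worse by 2247.
Next-best assignment: Ridgeline→Machine M2, Iris→Machine M5, Cove→Machine M1, Umbra→Machine M7, Harbor→Machine M6 = 8856 ops/s.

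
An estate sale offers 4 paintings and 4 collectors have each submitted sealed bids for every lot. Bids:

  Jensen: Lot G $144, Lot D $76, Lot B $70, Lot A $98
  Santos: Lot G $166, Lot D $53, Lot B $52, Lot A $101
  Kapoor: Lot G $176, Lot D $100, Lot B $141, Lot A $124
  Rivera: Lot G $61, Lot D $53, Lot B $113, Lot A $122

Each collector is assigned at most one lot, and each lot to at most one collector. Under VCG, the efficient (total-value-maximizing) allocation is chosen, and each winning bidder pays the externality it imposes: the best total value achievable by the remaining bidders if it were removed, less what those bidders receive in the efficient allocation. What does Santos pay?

Santos pays $68.

Efficient allocation: Jensen→Lot D ($76), Santos→Lot G ($166), Kapoor→Lot B ($141), Rivera→Lot A ($122); total welfare W = $505.
Santos receives Lot G at value $166, so the others get W − 166 = $339.
Without Santos: best allocation of the remaining 3 bidders over all 4 lots is Jensen→Lot G ($144), Kapoor→Lot B ($141), Rivera→Lot A ($122), total $407.
VCG payment = (others' best without Santos) − (others' welfare with Santos) = 407 − 339 = $68.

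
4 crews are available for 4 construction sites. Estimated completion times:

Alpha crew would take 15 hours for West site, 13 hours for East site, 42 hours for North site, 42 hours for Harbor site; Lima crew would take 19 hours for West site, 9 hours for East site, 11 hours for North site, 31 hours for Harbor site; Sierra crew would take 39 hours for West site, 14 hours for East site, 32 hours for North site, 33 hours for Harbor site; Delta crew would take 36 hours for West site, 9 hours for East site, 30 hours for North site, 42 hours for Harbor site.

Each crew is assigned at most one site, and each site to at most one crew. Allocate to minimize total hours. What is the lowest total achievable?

Minimum total: 68 hours

Optimal: Alpha crew→West site (15 hours), Lima crew→North site (11 hours), Sierra crew→Harbor site (33 hours), Delta crew→East site (9 hours) — total 15+11+33+9 = 68 hours.
Row-greedy (each crew in turn takes its cheapest remaining site) gives 93 hours, worse by 25.
Next-best assignment: Alpha crew→West site, Lima crew→North site, Sierra crew→East site, Delta crew→Harbor site = 82 hours.
Checked against all permutations: 68 hours is optimal.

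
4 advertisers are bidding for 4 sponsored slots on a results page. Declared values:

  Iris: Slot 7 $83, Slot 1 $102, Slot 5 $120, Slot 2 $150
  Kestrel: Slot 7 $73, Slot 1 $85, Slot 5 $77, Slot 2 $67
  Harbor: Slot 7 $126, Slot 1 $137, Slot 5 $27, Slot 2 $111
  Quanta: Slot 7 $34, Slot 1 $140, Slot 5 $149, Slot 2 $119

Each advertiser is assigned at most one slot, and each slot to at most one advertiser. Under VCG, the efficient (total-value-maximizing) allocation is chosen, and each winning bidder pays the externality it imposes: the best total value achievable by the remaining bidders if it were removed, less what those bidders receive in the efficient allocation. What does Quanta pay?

Efficient allocation: Iris→Slot 2 ($150), Kestrel→Slot 1 ($85), Harbor→Slot 7 ($126), Quanta→Slot 5 ($149); total welfare W = $510.
Quanta receives Slot 5 at value $149, so the others get W − 149 = $361.
Without Quanta: best allocation of the remaining 3 bidders over all 4 slots is Iris→Slot 2 ($150), Kestrel→Slot 5 ($77), Harbor→Slot 1 ($137), total $364.
VCG payment = (others' best without Quanta) − (others' welfare with Quanta) = 364 − 361 = $3.

Quanta pays $3.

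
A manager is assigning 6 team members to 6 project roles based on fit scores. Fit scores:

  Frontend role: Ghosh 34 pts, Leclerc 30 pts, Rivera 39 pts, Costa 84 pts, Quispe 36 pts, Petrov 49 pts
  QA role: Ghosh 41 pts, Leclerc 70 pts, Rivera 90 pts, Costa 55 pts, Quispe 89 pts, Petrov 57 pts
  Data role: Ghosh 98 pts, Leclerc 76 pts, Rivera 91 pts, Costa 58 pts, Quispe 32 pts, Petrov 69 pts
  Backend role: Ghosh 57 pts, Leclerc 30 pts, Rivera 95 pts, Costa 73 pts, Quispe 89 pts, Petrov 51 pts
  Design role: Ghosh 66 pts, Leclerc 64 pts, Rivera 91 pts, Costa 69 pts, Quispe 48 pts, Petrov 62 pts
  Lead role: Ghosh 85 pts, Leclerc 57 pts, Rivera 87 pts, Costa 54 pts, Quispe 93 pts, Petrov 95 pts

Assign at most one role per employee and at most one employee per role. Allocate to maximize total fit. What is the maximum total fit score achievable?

Optimal: Ghosh→Data role (98 pts), Leclerc→QA role (70 pts), Rivera→Design role (91 pts), Costa→Frontend role (84 pts), Quispe→Backend role (89 pts), Petrov→Lead role (95 pts) — total 98+70+91+84+89+95 = 527 pts.
Row-greedy (each employee in turn takes its best remaining role) gives 502 pts, worse by 25.
Next-best assignment: Ghosh→Data role, Leclerc→Design role, Rivera→Backend role, Costa→Frontend role, Quispe→QA role, Petrov→Lead role = 525 pts.
No other one-to-one assignment exceeds 527 pts.

Max total: 527 pts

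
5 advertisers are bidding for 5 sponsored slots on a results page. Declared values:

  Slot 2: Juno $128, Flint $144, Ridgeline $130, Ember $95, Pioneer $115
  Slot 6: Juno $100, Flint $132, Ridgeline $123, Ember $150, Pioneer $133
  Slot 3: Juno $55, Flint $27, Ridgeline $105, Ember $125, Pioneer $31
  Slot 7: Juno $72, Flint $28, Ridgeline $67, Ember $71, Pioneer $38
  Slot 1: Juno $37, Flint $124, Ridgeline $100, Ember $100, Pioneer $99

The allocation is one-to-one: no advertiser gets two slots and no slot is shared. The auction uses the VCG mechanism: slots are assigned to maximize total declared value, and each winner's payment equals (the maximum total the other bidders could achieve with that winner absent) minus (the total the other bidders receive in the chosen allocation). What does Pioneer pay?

Efficient allocation: Juno→Slot 7 ($72), Flint→Slot 1 ($124), Ridgeline→Slot 2 ($130), Ember→Slot 3 ($125), Pioneer→Slot 6 ($133); total welfare W = $584.
Pioneer receives Slot 6 at value $133, so the others get W − 133 = $451.
Without Pioneer: best allocation of the remaining 4 bidders over all 5 slots is Juno→Slot 2 ($128), Flint→Slot 1 ($124), Ridgeline→Slot 3 ($105), Ember→Slot 6 ($150), total $507.
VCG payment = (others' best without Pioneer) − (others' welfare with Pioneer) = 507 − 451 = $56.

Pioneer pays $56.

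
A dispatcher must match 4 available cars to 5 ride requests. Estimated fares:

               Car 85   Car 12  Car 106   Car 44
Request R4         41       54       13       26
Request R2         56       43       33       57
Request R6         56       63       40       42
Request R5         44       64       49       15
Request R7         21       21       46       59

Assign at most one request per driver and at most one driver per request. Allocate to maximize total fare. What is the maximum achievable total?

This is a one-to-one assignment (maximum-weight bipartite matching).
Optimal: Car 85→Request R2 ($56), Car 12→Request R6 ($63), Car 106→Request R5 ($49), Car 44→Request R7 ($59) — total 56+63+49+59 = $227.
Swapping Car 12↔Car 106 (Car 12→Request R5 $64, Car 106→Request R6 $40) loses 8.
Every other assignment is strictly worse.

Max total: $227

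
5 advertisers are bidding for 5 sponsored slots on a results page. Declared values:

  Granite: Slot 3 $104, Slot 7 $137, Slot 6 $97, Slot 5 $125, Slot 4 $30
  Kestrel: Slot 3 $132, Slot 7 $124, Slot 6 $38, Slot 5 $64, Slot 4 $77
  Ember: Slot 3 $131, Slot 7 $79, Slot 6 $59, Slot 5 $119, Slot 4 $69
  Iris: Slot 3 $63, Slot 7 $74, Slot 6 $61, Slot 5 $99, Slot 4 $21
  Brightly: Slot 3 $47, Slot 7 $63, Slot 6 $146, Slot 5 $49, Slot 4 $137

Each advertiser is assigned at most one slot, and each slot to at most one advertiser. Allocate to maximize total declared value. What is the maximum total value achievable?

Treat this as an assignment problem: match each advertiser to one slot.
Optimal: Granite→Slot 7 ($137), Kestrel→Slot 4 ($77), Ember→Slot 3 ($131), Iris→Slot 5 ($99), Brightly→Slot 6 ($146) — total 137+77+131+99+146 = $590.
Column-greedy (each slot in turn goes to its best remaining advertiser) gives $555, worse by 35.
Checked against all permutations: $590 is optimal.

Maximum total: $590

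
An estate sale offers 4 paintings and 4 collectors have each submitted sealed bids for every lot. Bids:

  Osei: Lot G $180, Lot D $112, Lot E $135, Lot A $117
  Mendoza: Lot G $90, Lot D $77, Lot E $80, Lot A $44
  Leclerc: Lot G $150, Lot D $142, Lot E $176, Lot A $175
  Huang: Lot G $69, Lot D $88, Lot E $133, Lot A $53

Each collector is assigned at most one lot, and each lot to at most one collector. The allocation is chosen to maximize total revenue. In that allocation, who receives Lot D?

Mendoza receives Lot D.

Treat this as an assignment problem: match each collector to one lot.
Optimal: Osei→Lot G ($180), Mendoza→Lot D ($77), Leclerc→Lot A ($175), Huang→Lot E ($133) — total 180+77+175+133 = $565.
Column-greedy (each lot in turn goes to its best remaining collector) gives $499, worse by 66.
Mendoza's own top lot is Lot G ($90), but forcing Mendoza→Lot G and reassigning the rest optimally gives only $510 — worse by 55.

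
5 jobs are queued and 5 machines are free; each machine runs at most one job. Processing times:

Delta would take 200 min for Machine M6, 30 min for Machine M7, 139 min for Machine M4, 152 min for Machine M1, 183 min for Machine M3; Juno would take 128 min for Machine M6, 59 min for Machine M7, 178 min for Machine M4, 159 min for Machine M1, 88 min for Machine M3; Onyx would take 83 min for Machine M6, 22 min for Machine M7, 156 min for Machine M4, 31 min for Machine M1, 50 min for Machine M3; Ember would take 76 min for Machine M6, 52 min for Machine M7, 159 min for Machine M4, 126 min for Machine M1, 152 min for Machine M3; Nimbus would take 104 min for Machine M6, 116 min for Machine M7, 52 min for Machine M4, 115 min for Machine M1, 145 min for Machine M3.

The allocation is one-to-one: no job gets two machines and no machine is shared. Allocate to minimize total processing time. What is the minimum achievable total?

Minimum total: 277 min

Treat this as an assignment problem: match each job to one machine.
Optimal: Delta→Machine M7 (30 min), Juno→Machine M3 (88 min), Onyx→Machine M1 (31 min), Ember→Machine M6 (76 min), Nimbus→Machine M4 (52 min) — total 30+88+31+76+52 = 277 min.
Next-best assignment: Delta→Machine M7, Juno→Machine M1, Onyx→Machine M3, Ember→Machine M6, Nimbus→Machine M4 = 367 min.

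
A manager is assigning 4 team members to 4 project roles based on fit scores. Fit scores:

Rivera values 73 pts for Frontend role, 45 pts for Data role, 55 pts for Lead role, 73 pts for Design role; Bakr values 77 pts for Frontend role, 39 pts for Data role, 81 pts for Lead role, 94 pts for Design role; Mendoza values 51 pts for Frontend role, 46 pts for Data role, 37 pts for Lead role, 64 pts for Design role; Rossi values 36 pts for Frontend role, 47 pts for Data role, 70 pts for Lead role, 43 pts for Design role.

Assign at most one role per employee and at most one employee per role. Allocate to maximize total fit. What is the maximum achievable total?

Maximum total: 283 pts

Treat this as an assignment problem: match each employee to one role.
Optimal: Rivera→Frontend role (73 pts), Bakr→Design role (94 pts), Mendoza→Data role (46 pts), Rossi→Lead role (70 pts) — total 73+94+46+70 = 283 pts.
Column-greedy (each role in turn goes to its best remaining employee) gives 243 pts, worse by 40.
Checked against all permutations: 283 pts is optimal.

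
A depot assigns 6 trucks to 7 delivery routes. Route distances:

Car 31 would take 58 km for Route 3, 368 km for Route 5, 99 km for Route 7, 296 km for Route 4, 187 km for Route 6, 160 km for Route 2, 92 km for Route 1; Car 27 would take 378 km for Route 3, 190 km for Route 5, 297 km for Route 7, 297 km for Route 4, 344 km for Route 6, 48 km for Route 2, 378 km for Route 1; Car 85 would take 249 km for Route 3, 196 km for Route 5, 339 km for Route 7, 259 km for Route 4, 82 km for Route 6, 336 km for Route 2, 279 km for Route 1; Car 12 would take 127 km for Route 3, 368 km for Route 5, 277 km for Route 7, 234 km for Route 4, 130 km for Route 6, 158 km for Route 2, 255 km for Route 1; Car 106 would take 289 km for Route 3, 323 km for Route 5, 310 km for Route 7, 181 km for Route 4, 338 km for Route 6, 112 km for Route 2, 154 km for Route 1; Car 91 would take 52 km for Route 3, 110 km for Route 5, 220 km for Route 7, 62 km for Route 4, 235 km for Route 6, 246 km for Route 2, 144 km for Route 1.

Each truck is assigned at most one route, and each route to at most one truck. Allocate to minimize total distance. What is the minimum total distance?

Optimal: Car 31→Route 7 (99 km), Car 27→Route 2 (48 km), Car 85→Route 6 (82 km), Car 12→Route 3 (127 km), Car 106→Route 1 (154 km), Car 91→Route 4 (62 km) — total 99+48+82+127+154+62 = 572 km.
Swapping Car 91↔Car 12 (Car 91→Route 3 52 km, Car 12→Route 4 234 km) adds 97.
Checked against all permutations: 572 km is optimal.

Minimum total: 572 km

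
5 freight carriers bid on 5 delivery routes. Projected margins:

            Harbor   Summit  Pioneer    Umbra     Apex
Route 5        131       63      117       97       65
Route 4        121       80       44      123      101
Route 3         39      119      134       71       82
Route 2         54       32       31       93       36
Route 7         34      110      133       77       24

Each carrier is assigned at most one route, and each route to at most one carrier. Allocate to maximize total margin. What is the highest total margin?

This is the linear assignment problem.
Optimal: Harbor→Route 5 ($131k), Summit→Route 3 ($119k), Pioneer→Route 7 ($133k), Umbra→Route 2 ($93k), Apex→Route 4 ($101k) — total 131+119+133+93+101 = $577k.
Max-entry greedy (repeatedly take the single best remaining cell) gives $534k, worse by 43.
Checked against all permutations: $577k is optimal.

Maximum total: $577k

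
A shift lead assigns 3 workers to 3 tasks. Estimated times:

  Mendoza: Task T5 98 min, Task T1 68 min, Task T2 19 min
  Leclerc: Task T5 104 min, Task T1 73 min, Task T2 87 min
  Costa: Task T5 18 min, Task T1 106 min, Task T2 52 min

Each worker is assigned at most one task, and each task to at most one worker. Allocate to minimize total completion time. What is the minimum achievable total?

Minimum total: 110 min

Optimal: Mendoza→Task T2 (19 min), Leclerc→Task T1 (73 min), Costa→Task T5 (18 min) — total 19+73+18 = 110 min.
Column-greedy (each task in turn goes to its cheapest remaining worker) gives 173 min, worse by 63.
No other one-to-one assignment undercuts 110 min.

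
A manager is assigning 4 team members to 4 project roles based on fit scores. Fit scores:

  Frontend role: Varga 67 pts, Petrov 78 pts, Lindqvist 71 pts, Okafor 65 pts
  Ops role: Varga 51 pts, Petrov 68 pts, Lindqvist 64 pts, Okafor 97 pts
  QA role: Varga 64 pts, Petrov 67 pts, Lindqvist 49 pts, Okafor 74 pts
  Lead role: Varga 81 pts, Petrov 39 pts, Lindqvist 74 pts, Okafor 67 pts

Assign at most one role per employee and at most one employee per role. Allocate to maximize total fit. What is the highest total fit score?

Maximum total: 316 pts

This is the linear assignment problem.
Optimal: Varga→Lead role (81 pts), Petrov→QA role (67 pts), Lindqvist→Frontend role (71 pts), Okafor→Ops role (97 pts) — total 81+67+71+97 = 316 pts.
Row-greedy (each employee in turn takes its best remaining role) gives 297 pts, worse by 19.
Next-best assignment: Varga→QA role, Petrov→Frontend role, Lindqvist→Lead role, Okafor→Ops role = 313 pts.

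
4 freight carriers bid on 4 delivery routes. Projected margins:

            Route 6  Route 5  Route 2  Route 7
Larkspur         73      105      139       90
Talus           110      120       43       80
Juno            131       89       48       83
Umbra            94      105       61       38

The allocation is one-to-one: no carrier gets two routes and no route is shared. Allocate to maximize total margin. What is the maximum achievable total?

Optimal: Larkspur→Route 2 ($139k), Talus→Route 7 ($80k), Juno→Route 6 ($131k), Umbra→Route 5 ($105k) — total 139+80+131+105 = $455k.
Max-entry greedy (repeatedly take the single best remaining cell) gives $428k, worse by 27.
Next-best assignment: Larkspur→Route 2, Talus→Route 6, Juno→Route 7, Umbra→Route 5 = $437k.
Swapping Talus↔Juno (Talus→Route 6 $110k, Juno→Route 7 $83k) loses 18.

Maximum total: $455k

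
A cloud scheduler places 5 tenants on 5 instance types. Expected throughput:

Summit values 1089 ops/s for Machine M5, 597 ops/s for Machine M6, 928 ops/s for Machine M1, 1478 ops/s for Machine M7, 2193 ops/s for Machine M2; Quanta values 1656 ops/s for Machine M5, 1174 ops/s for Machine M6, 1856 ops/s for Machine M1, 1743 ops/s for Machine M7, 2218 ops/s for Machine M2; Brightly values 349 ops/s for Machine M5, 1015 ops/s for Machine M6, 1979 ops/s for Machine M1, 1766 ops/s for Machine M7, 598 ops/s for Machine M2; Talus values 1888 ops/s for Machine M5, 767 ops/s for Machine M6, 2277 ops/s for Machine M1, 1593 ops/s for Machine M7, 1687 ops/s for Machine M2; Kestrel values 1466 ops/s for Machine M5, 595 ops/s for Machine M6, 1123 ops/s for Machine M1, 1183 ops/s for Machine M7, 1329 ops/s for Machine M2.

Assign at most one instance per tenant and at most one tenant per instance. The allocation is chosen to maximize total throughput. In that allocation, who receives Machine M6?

Quanta receives Machine M6.

Optimal: Summit→Machine M2 (2193 ops/s), Quanta→Machine M6 (1174 ops/s), Brightly→Machine M7 (1766 ops/s), Talus→Machine M1 (2277 ops/s), Kestrel→Machine M5 (1466 ops/s) — total 2193+1174+1766+2277+1466 = 8876 ops/s.
Max-entry greedy (repeatedly take the single best remaining cell) gives 8324 ops/s, worse by 552.
Swapping Kestrel↔Talus (Kestrel→Machine M1 1123 ops/s, Talus→Machine M5 1888 ops/s) loses 732.
Checked against all permutations: 8876 ops/s is optimal.
Quanta's own top instance is Machine M2 (2218 ops/s), but forcing Quanta→Machine M2 and reassigning the rest optimally gives only 8454 ops/s — worse by 422.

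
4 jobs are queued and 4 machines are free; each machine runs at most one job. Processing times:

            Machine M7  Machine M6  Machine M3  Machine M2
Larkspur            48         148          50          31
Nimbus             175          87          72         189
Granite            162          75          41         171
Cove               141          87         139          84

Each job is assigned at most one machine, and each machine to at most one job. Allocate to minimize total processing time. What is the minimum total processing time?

Optimal: Larkspur→Machine M7 (48 min), Nimbus→Machine M6 (87 min), Granite→Machine M3 (41 min), Cove→Machine M2 (84 min) — total 48+87+41+84 = 260 min.
Column-greedy (each machine in turn goes to its cheapest remaining job) gives 279 min, worse by 19.
Next-best assignment: Larkspur→Machine M7, Nimbus→Machine M3, Granite→Machine M6, Cove→Machine M2 = 279 min.
Every other assignment is strictly worse.

Minimum total: 260 min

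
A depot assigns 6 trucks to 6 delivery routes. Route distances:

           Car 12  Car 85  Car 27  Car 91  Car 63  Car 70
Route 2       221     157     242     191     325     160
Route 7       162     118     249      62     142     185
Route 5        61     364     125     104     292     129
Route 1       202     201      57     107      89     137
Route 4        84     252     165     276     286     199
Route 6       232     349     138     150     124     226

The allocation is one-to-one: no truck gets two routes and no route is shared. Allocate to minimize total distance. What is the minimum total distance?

Optimal: Car 12→Route 4 (84 km), Car 85→Route 2 (157 km), Car 27→Route 1 (57 km), Car 91→Route 7 (62 km), Car 63→Route 6 (124 km), Car 70→Route 5 (129 km) — total 84+157+57+62+124+129 = 613 km.
Min-entry greedy (repeatedly take the single cheapest remaining cell) gives 660 km, worse by 47.

Minimum total: 613 km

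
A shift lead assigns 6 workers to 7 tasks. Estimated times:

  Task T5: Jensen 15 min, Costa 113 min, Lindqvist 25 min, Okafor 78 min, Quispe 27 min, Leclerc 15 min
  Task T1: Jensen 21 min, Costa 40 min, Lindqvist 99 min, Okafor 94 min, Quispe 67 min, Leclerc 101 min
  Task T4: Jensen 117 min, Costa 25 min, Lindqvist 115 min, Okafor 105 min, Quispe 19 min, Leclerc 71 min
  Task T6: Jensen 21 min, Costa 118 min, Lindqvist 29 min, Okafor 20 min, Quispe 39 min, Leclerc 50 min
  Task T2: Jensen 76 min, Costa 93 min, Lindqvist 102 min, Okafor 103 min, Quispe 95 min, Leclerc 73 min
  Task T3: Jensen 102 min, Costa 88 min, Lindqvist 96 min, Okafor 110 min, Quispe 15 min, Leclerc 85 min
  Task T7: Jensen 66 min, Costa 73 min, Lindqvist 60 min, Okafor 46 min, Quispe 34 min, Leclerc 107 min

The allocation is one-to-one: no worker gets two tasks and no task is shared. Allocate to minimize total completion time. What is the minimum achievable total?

Minimum total: 151 min

Optimal: Jensen→Task T1 (21 min), Costa→Task T4 (25 min), Lindqvist→Task T6 (29 min), Okafor→Task T7 (46 min), Quispe→Task T3 (15 min), Leclerc→Task T5 (15 min) — total 21+25+29+46+15+15 = 151 min.
Min-entry greedy (repeatedly take the single cheapest remaining cell) gives 208 min, worse by 57.
Next-best assignment: Jensen→Task T1, Costa→Task T4, Lindqvist→Task T7, Okafor→Task T6, Quispe→Task T3, Leclerc→Task T5 = 156 min.
Swapping Jensen↔Lindqvist (Jensen→Task T6 21 min, Lindqvist→Task T1 99 min) adds 70.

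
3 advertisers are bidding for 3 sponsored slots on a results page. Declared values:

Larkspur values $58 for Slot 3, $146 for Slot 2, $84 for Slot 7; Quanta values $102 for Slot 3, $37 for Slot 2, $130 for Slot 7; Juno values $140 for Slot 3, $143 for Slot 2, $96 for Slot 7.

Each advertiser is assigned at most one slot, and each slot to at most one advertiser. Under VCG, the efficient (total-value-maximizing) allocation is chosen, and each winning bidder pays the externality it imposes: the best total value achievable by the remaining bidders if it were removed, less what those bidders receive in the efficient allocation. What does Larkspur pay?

Larkspur pays $3.

Efficient allocation: Larkspur→Slot 2 ($146), Quanta→Slot 7 ($130), Juno→Slot 3 ($140); total welfare W = $416.
Larkspur receives Slot 2 at value $146, so the others get W − 146 = $270.
Without Larkspur: best allocation of the remaining 2 bidders over all 3 slots is Quanta→Slot 7 ($130), Juno→Slot 2 ($143), total $273.
VCG payment = (others' best without Larkspur) − (others' welfare with Larkspur) = 273 − 270 = $3.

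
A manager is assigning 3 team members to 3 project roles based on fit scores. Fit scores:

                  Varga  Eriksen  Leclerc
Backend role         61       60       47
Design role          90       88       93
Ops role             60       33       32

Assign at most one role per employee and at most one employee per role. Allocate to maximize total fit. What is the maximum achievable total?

Max total: 213 pts

Optimal: Varga→Ops role (60 pts), Eriksen→Backend role (60 pts), Leclerc→Design role (93 pts) — total 60+60+93 = 213 pts.
Next-best assignment: Varga→Ops role, Eriksen→Design role, Leclerc→Backend role = 195 pts.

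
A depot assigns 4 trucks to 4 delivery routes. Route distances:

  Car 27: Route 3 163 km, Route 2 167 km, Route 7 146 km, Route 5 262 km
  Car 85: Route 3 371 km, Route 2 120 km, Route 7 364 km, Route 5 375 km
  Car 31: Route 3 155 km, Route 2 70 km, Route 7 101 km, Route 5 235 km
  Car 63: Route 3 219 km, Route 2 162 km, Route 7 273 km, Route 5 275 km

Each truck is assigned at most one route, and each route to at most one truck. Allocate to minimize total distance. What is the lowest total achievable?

Minimum total: 659 km

Optimal: Car 27→Route 3 (163 km), Car 85→Route 2 (120 km), Car 31→Route 7 (101 km), Car 63→Route 5 (275 km) — total 163+120+101+275 = 659 km.
Min-entry greedy (repeatedly take the single cheapest remaining cell) gives 810 km, worse by 151.
Every other assignment is strictly worse.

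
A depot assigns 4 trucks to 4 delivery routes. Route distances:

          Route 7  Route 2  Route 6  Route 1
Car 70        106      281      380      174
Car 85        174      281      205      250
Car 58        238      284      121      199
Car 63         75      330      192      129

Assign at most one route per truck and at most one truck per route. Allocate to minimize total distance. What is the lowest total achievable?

Minimum total: 637 km

Optimal: Car 70→Route 7 (106 km), Car 85→Route 2 (281 km), Car 58→Route 6 (121 km), Car 63→Route 1 (129 km) — total 106+281+121+129 = 637 km.
Min-entry greedy (repeatedly take the single cheapest remaining cell) gives 651 km, worse by 14.
Swapping Car 85↔Car 58 (Car 85→Route 6 205 km, Car 58→Route 2 284 km) adds 87.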